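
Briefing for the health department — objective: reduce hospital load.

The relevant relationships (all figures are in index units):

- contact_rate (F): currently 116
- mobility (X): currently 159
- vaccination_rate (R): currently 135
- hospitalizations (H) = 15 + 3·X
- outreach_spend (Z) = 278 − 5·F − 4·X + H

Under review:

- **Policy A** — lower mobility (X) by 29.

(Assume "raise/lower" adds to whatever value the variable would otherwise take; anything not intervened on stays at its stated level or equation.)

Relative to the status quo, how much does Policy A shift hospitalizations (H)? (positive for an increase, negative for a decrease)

Baseline:
  X = 159
  H = 15 + 3·159 = 492
Policy A (X − 29):
  X = 159 − 29 = 130
  H = 15 + 3·130 = 405
Change in H: 405 − 492 = -87

-87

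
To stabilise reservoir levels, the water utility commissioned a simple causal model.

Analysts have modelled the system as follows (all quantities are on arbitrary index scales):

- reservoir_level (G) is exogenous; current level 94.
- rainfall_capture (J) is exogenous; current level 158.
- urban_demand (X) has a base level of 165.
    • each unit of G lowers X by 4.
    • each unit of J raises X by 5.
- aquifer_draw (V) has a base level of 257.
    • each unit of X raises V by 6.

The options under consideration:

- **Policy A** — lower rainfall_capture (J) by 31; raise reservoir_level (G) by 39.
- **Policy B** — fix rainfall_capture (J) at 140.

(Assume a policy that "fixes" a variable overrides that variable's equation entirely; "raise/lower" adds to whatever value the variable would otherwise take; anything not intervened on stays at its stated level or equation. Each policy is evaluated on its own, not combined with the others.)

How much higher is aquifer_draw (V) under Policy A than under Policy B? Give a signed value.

Policy A (J − 31, G + 39):
  G = 94 + 39 = 133
  J = 158 − 31 = 127
  X = 165 − 4·133 + 5·127 = 268
  V = 257 + 6·268 = 1865
Policy B (J := 140):
  G = 94
  J = 140
  X = 165 − 4·94 + 5·140 = 489
  V = 257 + 6·489 = 3191
V: 1865 − 3191 = -1326

-1326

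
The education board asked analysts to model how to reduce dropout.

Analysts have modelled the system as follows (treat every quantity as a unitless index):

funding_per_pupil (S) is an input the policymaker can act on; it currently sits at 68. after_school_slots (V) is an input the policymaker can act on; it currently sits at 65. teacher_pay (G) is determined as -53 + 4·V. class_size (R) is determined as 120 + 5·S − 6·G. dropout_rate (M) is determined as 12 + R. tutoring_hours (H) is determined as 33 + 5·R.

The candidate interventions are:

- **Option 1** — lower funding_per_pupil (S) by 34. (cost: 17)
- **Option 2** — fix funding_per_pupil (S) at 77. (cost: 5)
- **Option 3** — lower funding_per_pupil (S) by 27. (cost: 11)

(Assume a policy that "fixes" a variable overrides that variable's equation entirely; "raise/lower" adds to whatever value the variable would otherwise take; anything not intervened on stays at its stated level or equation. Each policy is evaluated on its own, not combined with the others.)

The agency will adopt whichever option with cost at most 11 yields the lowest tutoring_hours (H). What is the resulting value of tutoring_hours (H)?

-4552

Option 2 (S := 77):
  S = 77
  V = 65
  G = -53 + 4·65 = 207
  R = 120 + 5·77 − 6·207 = -737
  H = 33 + 5·(-737) = -3652
Option 3 (S − 27):
  S = 68 − 27 = 41
  V = 65
  G = -53 + 4·65 = 207
  R = 120 + 5·41 − 6·207 = -917
  H = 33 + 5·(-917) = -4552
Comparing — Option 2: H=-3652, Option 3: H=-4552. Lowest is -4552 (Option 3).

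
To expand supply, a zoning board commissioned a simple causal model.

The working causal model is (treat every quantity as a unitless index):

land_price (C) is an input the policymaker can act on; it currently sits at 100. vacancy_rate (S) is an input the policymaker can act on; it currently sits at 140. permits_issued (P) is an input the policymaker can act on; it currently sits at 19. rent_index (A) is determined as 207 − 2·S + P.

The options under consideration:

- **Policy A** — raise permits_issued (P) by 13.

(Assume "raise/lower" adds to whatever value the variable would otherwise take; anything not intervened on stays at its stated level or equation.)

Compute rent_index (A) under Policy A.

Policy A (P + 13):
  S = 140
  P = 19 + 13 = 32
  A = 207 − 2·140 + 32 = -41

-41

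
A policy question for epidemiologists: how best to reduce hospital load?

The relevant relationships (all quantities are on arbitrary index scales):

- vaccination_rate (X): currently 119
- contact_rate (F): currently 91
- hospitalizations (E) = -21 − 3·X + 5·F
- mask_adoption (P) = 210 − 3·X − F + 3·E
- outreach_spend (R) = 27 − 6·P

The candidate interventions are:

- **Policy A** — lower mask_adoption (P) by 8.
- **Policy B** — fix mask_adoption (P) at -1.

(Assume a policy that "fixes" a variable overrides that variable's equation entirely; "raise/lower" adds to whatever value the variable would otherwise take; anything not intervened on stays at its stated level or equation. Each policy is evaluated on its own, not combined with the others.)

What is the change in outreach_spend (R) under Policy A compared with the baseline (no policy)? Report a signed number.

Baseline:
  X = 119
  F = 91
  E = -21 − 3·119 + 5·91 = 77
  P = 210 − 3·119 − 91 + 3·77 = -7
  R = 27 − 6·(-7) = 69
Policy A (P − 8):
  X = 119
  F = 91
  E = -21 − 3·119 + 5·91 = 77
  P = 210 − 3·119 − 91 + 3·77 (−8 from intervention) = -15
  R = 27 − 6·(-15) = 117
Change in R: 117 − 69 = 48

48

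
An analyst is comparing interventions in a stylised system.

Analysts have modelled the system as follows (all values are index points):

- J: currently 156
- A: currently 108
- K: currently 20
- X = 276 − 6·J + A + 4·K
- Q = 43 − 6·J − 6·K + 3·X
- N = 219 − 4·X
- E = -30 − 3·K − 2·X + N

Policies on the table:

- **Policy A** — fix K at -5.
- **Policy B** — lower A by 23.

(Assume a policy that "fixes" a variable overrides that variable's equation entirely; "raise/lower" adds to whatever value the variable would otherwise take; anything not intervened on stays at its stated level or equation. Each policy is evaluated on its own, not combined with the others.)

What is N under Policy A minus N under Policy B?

Policy A (K := -5):
  J = 156
  A = 108
  K = -5
  X = 276 − 6·156 + 108 + 4·(-5) = -572
  N = 219 − 4·(-572) = 2507
Policy B (A − 23):
  J = 156
  A = 108 − 23 = 85
  K = 20
  X = 276 − 6·156 + 85 + 4·20 = -495
  N = 219 − 4·(-495) = 2199
N: 2507 − 2199 = 308

308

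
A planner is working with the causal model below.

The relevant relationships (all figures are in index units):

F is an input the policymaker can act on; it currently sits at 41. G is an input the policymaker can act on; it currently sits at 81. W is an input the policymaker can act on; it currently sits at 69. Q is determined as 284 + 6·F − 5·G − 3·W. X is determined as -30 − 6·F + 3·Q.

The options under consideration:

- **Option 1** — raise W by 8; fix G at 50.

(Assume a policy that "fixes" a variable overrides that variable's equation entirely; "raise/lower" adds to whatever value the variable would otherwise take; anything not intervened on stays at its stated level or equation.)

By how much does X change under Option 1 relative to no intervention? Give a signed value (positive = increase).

Baseline:
  F = 41
  G = 81
  W = 69
  Q = 284 + 6·41 − 5·81 − 3·69 = -82
  X = -30 − 6·41 + 3·(-82) = -522
Option 1 (W + 8, G := 50):
  F = 41
  G = 50
  W = 69 + 8 = 77
  Q = 284 + 6·41 − 5·50 − 3·77 = 49
  X = -30 − 6·41 + 3·49 = -129
Change in X: -129 − (-522) = 393

393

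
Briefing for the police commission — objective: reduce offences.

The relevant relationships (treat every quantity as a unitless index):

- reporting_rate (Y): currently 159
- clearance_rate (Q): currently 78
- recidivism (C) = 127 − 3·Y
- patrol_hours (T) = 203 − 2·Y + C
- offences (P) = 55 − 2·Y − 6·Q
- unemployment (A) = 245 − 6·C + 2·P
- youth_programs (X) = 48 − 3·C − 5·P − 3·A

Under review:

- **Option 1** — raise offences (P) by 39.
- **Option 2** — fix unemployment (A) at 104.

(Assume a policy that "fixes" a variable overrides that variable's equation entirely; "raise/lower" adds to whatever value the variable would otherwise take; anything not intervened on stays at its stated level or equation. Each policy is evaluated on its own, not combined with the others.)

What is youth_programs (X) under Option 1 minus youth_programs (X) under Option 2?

Option 1 (P + 39):
  Y = 159
  Q = 78
  C = 127 − 3·159 = -350
  P = 55 − 2·159 − 6·78 (+39 from intervention) = -692
  A = 245 − 6·(-350) + 2·(-692) = 961
  X = 48 − 3·(-350) − 5·(-692) − 3·961 = 1675
Option 2 (A := 104):
  Y = 159
  Q = 78
  C = 127 − 3·159 = -350
  P = 55 − 2·159 − 6·78 = -731
  A = 104
  X = 48 − 3·(-350) − 5·(-731) − 3·104 = 4441
X: 1675 − 4441 = -2766

-2766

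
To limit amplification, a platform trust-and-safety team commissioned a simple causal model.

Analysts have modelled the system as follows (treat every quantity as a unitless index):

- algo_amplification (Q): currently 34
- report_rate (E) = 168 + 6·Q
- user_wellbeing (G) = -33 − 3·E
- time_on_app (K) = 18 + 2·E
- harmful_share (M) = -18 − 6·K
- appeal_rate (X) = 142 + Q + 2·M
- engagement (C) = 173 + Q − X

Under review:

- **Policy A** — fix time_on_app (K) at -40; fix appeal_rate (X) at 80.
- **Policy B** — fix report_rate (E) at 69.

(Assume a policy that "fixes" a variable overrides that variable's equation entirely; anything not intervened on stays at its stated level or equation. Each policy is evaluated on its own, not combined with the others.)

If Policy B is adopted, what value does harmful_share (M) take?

-954

Policy B (E := 69):
  Q = 34
  E = 69
  K = 18 + 2·69 = 156
  M = -18 − 6·156 = -954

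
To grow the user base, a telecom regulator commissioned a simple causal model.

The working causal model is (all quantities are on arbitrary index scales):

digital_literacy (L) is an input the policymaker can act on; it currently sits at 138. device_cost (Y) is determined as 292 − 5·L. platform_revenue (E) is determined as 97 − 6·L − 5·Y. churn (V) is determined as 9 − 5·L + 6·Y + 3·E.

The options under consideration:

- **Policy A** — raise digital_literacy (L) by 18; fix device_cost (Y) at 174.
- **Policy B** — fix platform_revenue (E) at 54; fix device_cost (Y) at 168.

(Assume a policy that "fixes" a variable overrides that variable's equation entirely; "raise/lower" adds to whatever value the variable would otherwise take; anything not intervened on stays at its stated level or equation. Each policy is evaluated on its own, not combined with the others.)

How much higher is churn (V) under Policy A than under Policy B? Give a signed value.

-5343

Policy A (L + 18, Y := 174):
  L = 138 + 18 = 156
  Y = 174
  E = 97 − 6·156 − 5·174 = -1709
  V = 9 − 5·156 + 6·174 + 3·(-1709) = -4854
Policy B (E := 54, Y := 168):
  L = 138
  Y = 168
  E = 54
  V = 9 − 5·138 + 6·168 + 3·54 = 489
V: -4854 − 489 = -5343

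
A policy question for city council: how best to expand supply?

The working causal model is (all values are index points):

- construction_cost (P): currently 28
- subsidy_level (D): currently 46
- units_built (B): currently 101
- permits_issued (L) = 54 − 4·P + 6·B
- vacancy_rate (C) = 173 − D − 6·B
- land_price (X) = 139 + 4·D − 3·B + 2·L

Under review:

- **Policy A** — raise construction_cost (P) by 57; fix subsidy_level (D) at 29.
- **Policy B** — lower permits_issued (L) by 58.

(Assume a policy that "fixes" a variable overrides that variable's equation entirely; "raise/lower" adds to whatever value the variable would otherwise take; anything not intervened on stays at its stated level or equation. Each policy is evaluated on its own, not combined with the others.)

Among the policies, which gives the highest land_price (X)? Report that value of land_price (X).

1000

Policy A (P + 57, D := 29):
  P = 28 + 57 = 85
  D = 29
  B = 101
  L = 54 − 4·85 + 6·101 = 320
  X = 139 + 4·29 − 3·101 + 2·320 = 592
Policy B (L − 58):
  P = 28
  D = 46
  B = 101
  L = 54 − 4·28 + 6·101 (−58 from intervention) = 490
  X = 139 + 4·46 − 3·101 + 2·490 = 1000
Comparing — Policy A: X=592, Policy B: X=1000. Highest is 1000 (Policy B).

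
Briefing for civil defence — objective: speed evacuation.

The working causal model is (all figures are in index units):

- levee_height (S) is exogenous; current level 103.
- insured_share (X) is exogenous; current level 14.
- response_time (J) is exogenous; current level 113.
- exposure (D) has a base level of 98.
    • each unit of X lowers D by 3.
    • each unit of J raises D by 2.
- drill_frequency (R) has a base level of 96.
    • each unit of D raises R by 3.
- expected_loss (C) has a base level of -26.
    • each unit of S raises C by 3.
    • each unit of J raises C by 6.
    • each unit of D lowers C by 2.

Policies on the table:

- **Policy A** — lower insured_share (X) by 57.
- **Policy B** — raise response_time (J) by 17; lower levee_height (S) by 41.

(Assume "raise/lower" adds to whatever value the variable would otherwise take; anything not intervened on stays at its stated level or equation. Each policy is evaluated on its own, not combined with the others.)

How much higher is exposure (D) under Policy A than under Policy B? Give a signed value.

Policy A (X − 57):
  X = 14 − 57 = -43
  J = 113
  D = 98 − 3·(-43) + 2·113 = 453
Policy B (J + 17, S − 41):
  X = 14
  J = 113 + 17 = 130
  D = 98 − 3·14 + 2·130 = 316
D: 453 − 316 = 137

137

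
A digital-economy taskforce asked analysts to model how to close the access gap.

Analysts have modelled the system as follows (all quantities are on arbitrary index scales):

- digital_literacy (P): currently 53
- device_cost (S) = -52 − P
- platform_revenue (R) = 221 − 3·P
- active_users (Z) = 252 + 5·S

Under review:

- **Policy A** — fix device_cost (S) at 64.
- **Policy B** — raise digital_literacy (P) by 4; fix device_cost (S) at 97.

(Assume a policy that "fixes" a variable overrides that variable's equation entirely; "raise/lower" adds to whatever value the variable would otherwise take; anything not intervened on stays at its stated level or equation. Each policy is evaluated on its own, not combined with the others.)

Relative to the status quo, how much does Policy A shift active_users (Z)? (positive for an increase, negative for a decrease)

845

Baseline:
  P = 53
  S = -52 − 53 = -105
  Z = 252 + 5·(-105) = -273
Policy A (S := 64):
  P = 53
  S = 64
  Z = 252 + 5·64 = 572
Change in Z: 572 − (-273) = 845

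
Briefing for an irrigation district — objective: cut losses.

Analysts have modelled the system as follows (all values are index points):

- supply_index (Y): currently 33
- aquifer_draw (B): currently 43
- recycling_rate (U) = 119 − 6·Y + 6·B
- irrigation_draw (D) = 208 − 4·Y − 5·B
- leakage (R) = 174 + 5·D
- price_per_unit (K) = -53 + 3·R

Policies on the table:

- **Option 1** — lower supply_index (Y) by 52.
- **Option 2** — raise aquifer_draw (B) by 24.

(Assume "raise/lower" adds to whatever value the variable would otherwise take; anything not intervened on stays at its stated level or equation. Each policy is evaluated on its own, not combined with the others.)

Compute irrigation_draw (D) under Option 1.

69

Option 1 (Y − 52):
  Y = 33 − 52 = -19
  B = 43
  D = 208 − 4·(-19) − 5·43 = 69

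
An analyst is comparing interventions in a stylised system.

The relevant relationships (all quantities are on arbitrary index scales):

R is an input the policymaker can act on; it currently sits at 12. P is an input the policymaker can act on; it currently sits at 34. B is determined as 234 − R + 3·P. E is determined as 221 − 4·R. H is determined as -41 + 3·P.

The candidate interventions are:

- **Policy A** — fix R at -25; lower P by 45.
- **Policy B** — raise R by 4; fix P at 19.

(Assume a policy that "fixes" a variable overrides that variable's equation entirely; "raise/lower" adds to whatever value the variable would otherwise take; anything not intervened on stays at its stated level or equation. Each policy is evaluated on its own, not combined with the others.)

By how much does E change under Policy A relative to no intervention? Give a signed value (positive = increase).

Baseline:
  R = 12
  E = 221 − 4·12 = 173
Policy A (R := -25, P − 45):
  R = -25
  E = 221 − 4·(-25) = 321
Change in E: 321 − 173 = 148

148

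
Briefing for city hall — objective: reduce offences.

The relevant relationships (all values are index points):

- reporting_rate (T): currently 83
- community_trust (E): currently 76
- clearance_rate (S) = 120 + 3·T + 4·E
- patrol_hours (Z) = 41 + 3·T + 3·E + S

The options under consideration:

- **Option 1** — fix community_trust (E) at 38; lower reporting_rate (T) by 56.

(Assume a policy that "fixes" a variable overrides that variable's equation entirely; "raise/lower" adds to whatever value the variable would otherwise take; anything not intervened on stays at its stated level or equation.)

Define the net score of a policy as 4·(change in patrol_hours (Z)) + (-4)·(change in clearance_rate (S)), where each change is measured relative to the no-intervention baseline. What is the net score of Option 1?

-1128

Baseline:
  T = 83
  E = 76
  S = 120 + 3·83 + 4·76 = 673
  Z = 41 + 3·83 + 3·76 + 673 = 1191
Option 1 (E := 38, T − 56):
  T = 83 − 56 = 27
  E = 38
  S = 120 + 3·27 + 4·38 = 353
  Z = 41 + 3·27 + 3·38 + 353 = 589
ΔZ = 589 − 1191 = -602; ΔS = 353 − 673 = -320
Score = 4·(-602) + (-4)·(-320) = -1128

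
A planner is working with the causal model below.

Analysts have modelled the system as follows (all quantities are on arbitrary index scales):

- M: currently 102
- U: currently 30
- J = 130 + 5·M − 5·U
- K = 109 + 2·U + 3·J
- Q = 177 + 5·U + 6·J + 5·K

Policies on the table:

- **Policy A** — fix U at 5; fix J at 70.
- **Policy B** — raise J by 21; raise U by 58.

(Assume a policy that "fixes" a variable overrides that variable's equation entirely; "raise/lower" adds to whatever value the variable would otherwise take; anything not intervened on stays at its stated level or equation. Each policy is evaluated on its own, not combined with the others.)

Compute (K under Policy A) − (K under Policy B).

-619

Policy A (U := 5, J := 70):
  M = 102
  U = 5
  J = 70
  K = 109 + 2·5 + 3·70 = 329
Policy B (J + 21, U + 58):
  M = 102
  U = 30 + 58 = 88
  J = 130 + 5·102 − 5·88 (+21 from intervention) = 221
  K = 109 + 2·88 + 3·221 = 948
K: 329 − 948 = -619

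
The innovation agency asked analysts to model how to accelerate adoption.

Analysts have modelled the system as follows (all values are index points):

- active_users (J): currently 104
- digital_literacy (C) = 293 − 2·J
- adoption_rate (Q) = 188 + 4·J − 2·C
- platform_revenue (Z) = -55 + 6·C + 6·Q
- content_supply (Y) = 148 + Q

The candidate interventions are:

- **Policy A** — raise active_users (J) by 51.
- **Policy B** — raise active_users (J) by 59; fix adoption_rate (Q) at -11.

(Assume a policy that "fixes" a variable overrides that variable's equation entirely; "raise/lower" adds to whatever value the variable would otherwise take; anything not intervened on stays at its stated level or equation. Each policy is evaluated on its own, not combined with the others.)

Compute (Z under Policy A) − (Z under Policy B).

Policy A (J + 51):
  J = 104 + 51 = 155
  C = 293 − 2·155 = -17
  Q = 188 + 4·155 − 2·(-17) = 842
  Z = -55 + 6·(-17) + 6·842 = 4895
Policy B (J + 59, Q := -11):
  J = 104 + 59 = 163
  C = 293 − 2·163 = -33
  Q = -11
  Z = -55 + 6·(-33) + 6·(-11) = -319
Z: 4895 − (-319) = 5214

5214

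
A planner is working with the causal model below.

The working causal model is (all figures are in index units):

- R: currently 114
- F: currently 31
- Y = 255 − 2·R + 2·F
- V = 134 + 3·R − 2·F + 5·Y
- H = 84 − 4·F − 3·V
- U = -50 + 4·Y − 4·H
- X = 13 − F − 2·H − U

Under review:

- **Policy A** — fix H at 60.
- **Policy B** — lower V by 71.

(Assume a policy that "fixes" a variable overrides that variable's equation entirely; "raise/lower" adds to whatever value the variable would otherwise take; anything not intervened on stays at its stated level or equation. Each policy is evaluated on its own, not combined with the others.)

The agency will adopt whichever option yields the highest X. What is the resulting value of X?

Policy A (H := 60):
  R = 114
  F = 31
  Y = 255 − 2·114 + 2·31 = 89
  V = 134 + 3·114 − 2·31 + 5·89 = 859
  H = 60
  U = -50 + 4·89 − 4·60 = 66
  X = 13 − 31 − 2·60 − 66 = -204
Policy B (V − 71):
  R = 114
  F = 31
  Y = 255 − 2·114 + 2·31 = 89
  V = 134 + 3·114 − 2·31 + 5·89 (−71 from intervention) = 788
  H = 84 − 4·31 − 3·788 = -2404
  U = -50 + 4·89 − 4·(-2404) = 9922
  X = 13 − 31 − 2·(-2404) − 9922 = -5132
Comparing — Policy A: X=-204, Policy B: X=-5132. Highest is -204 (Policy A).

-204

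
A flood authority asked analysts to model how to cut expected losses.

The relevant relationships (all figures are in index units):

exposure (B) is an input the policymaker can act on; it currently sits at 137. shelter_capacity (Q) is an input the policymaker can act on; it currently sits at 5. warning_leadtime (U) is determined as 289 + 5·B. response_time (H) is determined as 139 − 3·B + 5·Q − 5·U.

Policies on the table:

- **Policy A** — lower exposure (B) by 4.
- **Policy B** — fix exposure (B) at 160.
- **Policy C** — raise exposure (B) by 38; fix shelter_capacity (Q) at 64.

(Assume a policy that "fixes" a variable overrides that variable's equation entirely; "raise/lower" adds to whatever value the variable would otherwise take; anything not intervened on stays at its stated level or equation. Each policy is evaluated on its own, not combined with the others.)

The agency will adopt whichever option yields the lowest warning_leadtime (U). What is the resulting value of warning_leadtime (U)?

954

Policy A (B − 4):
  B = 137 − 4 = 133
  U = 289 + 5·133 = 954
Policy B (B := 160):
  B = 160
  U = 289 + 5·160 = 1089
Policy C (B + 38, Q := 64):
  B = 137 + 38 = 175
  U = 289 + 5·175 = 1164
Comparing — Policy A: U=954, Policy B: U=1089, Policy C: U=1164. Lowest is 954 (Policy A).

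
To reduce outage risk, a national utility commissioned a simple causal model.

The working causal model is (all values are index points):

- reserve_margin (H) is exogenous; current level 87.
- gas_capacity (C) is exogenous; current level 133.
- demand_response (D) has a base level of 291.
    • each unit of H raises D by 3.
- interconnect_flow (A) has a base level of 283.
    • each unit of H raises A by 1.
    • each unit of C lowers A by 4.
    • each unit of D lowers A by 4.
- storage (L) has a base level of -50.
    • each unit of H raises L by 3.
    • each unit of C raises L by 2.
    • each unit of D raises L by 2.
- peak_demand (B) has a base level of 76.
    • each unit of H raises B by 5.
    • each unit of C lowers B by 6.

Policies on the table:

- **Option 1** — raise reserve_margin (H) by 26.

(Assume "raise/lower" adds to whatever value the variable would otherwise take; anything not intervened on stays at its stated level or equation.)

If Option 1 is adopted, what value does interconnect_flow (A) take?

-2656

Option 1 (H + 26):
  H = 87 + 26 = 113
  C = 133
  D = 291 + 3·113 = 630
  A = 283 + 113 − 4·133 − 4·630 = -2656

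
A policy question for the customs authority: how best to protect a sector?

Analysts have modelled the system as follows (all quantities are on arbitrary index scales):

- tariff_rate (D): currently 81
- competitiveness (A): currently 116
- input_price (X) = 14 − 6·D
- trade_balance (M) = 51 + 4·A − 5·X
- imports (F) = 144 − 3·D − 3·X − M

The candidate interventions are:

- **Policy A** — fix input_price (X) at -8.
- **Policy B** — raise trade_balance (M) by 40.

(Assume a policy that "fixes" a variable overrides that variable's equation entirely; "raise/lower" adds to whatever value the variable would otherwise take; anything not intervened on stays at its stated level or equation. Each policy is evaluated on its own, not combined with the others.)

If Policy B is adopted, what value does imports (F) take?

Policy B (M + 40):
  D = 81
  A = 116
  X = 14 − 6·81 = -472
  M = 51 + 4·116 − 5·(-472) (+40 from intervention) = 2915
  F = 144 − 3·81 − 3·(-472) − 2915 = -1598

-1598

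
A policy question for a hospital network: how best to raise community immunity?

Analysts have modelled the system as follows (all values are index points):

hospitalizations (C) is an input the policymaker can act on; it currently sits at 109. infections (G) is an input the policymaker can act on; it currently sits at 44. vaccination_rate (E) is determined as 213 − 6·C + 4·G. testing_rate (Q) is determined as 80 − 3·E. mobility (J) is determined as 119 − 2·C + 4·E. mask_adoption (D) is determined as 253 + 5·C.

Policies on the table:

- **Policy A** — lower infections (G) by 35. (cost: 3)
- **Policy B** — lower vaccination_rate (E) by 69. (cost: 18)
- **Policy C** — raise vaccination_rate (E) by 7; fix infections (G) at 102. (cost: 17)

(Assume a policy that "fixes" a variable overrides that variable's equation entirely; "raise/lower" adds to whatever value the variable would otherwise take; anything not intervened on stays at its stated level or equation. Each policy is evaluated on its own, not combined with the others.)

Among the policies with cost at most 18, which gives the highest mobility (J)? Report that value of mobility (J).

Policy A (G − 35):
  C = 109
  G = 44 − 35 = 9
  E = 213 − 6·109 + 4·9 = -405
  J = 119 − 2·109 + 4·(-405) = -1719
Policy B (E − 69):
  C = 109
  G = 44
  E = 213 − 6·109 + 4·44 (−69 from intervention) = -334
  J = 119 − 2·109 + 4·(-334) = -1435
Policy C (E + 7, G := 102):
  C = 109
  G = 102
  E = 213 − 6·109 + 4·102 (+7 from intervention) = -26
  J = 119 − 2·109 + 4·(-26) = -203
Comparing — Policy A: J=-1719, Policy B: J=-1435, Policy C: J=-203. Highest is -203 (Policy C).

-203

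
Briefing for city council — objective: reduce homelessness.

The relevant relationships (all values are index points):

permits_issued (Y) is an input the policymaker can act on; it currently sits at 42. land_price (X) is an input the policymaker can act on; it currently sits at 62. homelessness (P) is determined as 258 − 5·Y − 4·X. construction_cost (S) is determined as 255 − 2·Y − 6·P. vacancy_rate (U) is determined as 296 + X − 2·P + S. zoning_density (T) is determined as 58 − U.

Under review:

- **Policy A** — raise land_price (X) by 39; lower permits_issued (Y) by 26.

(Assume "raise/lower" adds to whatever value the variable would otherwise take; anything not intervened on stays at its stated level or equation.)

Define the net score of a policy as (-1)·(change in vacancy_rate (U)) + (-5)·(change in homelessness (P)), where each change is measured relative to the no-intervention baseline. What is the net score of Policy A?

Baseline:
  Y = 42
  X = 62
  P = 258 − 5·42 − 4·62 = -200
  S = 255 − 2·42 − 6·(-200) = 1371
  U = 296 + 62 − 2·(-200) + 1371 = 2129
Policy A (X + 39, Y − 26):
  Y = 42 − 26 = 16
  X = 62 + 39 = 101
  P = 258 − 5·16 − 4·101 = -226
  S = 255 − 2·16 − 6·(-226) = 1579
  U = 296 + 101 − 2·(-226) + 1579 = 2428
ΔU = 2428 − 2129 = 299; ΔP = -226 − (-200) = -26
Score = (-1)·299 + (-5)·(-26) = -169

-169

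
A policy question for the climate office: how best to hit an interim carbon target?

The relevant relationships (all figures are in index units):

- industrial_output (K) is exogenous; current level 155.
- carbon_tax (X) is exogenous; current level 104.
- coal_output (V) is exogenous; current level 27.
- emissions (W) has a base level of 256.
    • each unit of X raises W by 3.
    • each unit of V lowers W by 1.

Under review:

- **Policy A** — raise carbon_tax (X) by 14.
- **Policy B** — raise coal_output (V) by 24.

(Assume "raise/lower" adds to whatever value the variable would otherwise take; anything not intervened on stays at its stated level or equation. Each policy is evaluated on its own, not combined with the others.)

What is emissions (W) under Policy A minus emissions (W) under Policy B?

66

Policy A (X + 14):
  X = 104 + 14 = 118
  V = 27
  W = 256 + 3·118 − 27 = 583
Policy B (V + 24):
  X = 104
  V = 27 + 24 = 51
  W = 256 + 3·104 − 51 = 517
W: 583 − 517 = 66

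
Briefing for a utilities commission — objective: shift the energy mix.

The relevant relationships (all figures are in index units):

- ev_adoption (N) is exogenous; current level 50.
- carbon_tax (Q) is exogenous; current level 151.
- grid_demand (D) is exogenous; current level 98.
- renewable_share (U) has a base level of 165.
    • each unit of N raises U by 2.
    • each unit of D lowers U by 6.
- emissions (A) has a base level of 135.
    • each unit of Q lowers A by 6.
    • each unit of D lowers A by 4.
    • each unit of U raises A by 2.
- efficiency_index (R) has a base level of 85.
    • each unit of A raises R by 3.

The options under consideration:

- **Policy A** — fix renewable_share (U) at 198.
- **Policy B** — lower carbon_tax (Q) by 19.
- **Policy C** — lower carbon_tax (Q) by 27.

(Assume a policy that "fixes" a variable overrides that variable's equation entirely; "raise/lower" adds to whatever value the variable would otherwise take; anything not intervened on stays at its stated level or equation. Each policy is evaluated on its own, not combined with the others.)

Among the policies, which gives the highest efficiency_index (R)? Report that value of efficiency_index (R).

Policy A (U := 198):
  N = 50
  Q = 151
  D = 98
  U = 198
  A = 135 − 6·151 − 4·98 + 2·198 = -767
  R = 85 + 3·(-767) = -2216
Policy B (Q − 19):
  N = 50
  Q = 151 − 19 = 132
  D = 98
  U = 165 + 2·50 − 6·98 = -323
  A = 135 − 6·132 − 4·98 + 2·(-323) = -1695
  R = 85 + 3·(-1695) = -5000
Policy C (Q − 27):
  N = 50
  Q = 151 − 27 = 124
  D = 98
  U = 165 + 2·50 − 6·98 = -323
  A = 135 − 6·124 − 4·98 + 2·(-323) = -1647
  R = 85 + 3·(-1647) = -4856
Comparing — Policy A: R=-2216, Policy B: R=-5000, Policy C: R=-4856. Highest is -2216 (Policy A).

-2216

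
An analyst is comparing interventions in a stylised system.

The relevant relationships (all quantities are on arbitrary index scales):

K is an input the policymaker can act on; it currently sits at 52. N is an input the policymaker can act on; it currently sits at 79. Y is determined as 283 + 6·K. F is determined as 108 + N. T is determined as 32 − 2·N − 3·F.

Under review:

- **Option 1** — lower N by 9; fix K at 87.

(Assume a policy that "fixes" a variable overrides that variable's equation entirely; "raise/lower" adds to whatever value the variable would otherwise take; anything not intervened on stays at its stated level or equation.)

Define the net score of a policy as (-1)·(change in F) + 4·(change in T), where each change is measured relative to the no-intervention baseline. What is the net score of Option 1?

Baseline:
  N = 79
  F = 108 + 79 = 187
  T = 32 − 2·79 − 3·187 = -687
Option 1 (N − 9, K := 87):
  N = 79 − 9 = 70
  F = 108 + 70 = 178
  T = 32 − 2·70 − 3·178 = -642
ΔF = 178 − 187 = -9; ΔT = -642 − (-687) = 45
Score = (-1)·(-9) + 4·45 = 189

189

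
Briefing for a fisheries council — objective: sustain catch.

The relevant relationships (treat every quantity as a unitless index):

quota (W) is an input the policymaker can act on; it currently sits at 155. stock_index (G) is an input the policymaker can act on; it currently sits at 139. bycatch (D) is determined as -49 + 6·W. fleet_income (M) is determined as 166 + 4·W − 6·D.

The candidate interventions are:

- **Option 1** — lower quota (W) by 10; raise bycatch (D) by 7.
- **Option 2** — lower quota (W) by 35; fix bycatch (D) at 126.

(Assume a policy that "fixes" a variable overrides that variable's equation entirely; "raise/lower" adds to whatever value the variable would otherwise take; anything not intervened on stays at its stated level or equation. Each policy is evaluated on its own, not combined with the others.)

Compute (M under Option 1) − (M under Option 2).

-4112

Option 1 (W − 10, D + 7):
  W = 155 − 10 = 145
  D = -49 + 6·145 (+7 from intervention) = 828
  M = 166 + 4·145 − 6·828 = -4222
Option 2 (W − 35, D := 126):
  W = 155 − 35 = 120
  D = 126
  M = 166 + 4·120 − 6·126 = -110
M: -4222 − (-110) = -4112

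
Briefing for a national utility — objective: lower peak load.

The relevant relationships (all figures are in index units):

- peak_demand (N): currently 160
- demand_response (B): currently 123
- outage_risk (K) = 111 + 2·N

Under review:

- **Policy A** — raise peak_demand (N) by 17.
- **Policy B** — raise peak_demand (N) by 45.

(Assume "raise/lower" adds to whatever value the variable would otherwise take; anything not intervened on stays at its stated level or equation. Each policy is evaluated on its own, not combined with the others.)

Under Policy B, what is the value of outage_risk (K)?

Policy B (N + 45):
  N = 160 + 45 = 205
  K = 111 + 2·205 = 521

521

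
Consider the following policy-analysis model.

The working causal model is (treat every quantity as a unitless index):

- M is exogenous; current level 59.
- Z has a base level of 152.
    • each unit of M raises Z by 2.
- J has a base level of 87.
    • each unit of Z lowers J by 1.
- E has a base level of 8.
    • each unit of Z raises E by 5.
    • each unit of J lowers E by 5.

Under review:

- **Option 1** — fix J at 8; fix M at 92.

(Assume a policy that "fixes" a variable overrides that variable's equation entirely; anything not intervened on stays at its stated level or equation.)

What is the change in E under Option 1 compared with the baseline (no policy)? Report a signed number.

Baseline:
  M = 59
  Z = 152 + 2·59 = 270
  J = 87 − 270 = -183
  E = 8 + 5·270 − 5·(-183) = 2273
Option 1 (J := 8, M := 92):
  M = 92
  Z = 152 + 2·92 = 336
  J = 8
  E = 8 + 5·336 − 5·8 = 1648
Change in E: 1648 − 2273 = -625

-625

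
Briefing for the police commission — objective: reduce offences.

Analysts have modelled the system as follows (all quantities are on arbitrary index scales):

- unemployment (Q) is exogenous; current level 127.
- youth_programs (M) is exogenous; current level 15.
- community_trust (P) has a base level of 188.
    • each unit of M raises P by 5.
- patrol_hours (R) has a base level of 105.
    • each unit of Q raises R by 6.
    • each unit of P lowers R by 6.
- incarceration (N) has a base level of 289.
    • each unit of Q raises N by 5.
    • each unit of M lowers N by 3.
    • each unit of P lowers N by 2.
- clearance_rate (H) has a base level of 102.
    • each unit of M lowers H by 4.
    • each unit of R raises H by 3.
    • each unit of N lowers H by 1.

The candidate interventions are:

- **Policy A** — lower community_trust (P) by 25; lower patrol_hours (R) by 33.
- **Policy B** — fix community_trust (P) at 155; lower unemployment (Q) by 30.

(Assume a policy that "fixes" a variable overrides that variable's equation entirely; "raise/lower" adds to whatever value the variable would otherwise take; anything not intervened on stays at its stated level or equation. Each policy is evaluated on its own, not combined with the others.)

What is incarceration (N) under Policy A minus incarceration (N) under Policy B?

-16

Policy A (P − 25, R − 33):
  Q = 127
  M = 15
  P = 188 + 5·15 (−25 from intervention) = 238
  N = 289 + 5·127 − 3·15 − 2·238 = 403
Policy B (P := 155, Q − 30):
  Q = 127 − 30 = 97
  M = 15
  P = 155
  N = 289 + 5·97 − 3·15 − 2·155 = 419
N: 403 − 419 = -16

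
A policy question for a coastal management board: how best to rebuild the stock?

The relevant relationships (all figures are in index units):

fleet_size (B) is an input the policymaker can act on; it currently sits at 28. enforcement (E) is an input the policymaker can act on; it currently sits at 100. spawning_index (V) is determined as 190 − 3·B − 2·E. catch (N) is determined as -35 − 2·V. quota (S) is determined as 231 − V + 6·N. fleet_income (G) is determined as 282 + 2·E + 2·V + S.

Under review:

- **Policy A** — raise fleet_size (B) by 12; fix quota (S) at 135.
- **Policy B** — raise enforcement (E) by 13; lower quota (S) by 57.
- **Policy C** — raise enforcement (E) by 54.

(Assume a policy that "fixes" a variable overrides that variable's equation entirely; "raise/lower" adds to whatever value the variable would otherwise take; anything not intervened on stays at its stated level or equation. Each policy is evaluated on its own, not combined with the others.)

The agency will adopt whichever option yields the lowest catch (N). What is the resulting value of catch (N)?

Policy A (B + 12, S := 135):
  B = 28 + 12 = 40
  E = 100
  V = 190 − 3·40 − 2·100 = -130
  N = -35 − 2·(-130) = 225
Policy B (E + 13, S − 57):
  B = 28
  E = 100 + 13 = 113
  V = 190 − 3·28 − 2·113 = -120
  N = -35 − 2·(-120) = 205
Policy C (E + 54):
  B = 28
  E = 100 + 54 = 154
  V = 190 − 3·28 − 2·154 = -202
  N = -35 − 2·(-202) = 369
Comparing — Policy A: N=225, Policy B: N=205, Policy C: N=369. Lowest is 205 (Policy B).

205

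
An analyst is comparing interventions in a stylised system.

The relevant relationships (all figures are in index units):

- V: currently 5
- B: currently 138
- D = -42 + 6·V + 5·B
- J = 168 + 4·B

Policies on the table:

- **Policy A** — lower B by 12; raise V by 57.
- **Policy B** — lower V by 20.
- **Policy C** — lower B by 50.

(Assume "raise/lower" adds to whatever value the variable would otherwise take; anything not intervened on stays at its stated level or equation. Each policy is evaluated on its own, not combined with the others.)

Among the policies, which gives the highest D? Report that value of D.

960

Policy A (B − 12, V + 57):
  V = 5 + 57 = 62
  B = 138 − 12 = 126
  D = -42 + 6·62 + 5·126 = 960
Policy B (V − 20):
  V = 5 − 20 = -15
  B = 138
  D = -42 + 6·(-15) + 5·138 = 558
Policy C (B − 50):
  V = 5
  B = 138 − 50 = 88
  D = -42 + 6·5 + 5·88 = 428
Comparing — Policy A: D=960, Policy B: D=558, Policy C: D=428. Highest is 960 (Policy A).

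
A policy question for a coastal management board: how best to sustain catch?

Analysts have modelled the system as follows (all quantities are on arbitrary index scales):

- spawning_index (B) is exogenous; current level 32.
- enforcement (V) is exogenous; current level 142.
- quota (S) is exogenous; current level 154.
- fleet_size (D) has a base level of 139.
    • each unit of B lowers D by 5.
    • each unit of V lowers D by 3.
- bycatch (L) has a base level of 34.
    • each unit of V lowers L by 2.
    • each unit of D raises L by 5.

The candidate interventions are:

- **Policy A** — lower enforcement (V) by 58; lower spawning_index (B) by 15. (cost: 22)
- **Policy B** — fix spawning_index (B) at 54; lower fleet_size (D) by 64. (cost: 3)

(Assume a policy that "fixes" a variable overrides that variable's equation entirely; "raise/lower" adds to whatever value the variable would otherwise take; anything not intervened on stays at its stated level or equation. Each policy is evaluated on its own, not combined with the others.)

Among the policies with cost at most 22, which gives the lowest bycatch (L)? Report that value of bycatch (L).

-3355

Policy A (V − 58, B − 15):
  B = 32 − 15 = 17
  V = 142 − 58 = 84
  D = 139 − 5·17 − 3·84 = -198
  L = 34 − 2·84 + 5·(-198) = -1124
Policy B (B := 54, D − 64):
  B = 54
  V = 142
  D = 139 − 5·54 − 3·142 (−64 from intervention) = -621
  L = 34 − 2·142 + 5·(-621) = -3355
Comparing — Policy A: L=-1124, Policy B: L=-3355. Lowest is -3355 (Policy B).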